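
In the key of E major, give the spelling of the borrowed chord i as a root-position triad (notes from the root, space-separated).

E G B

i is built on scale degree 1, which is E in both E major and its parallel. Stacking thirds in E minor on E gives E–G–B.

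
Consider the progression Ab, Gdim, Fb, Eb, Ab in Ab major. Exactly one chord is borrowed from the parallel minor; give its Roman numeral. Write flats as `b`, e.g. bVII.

bVI

In Ab major the diatonic chords are Ab, Bbm, Cm, Db, Eb, Fm, Gdim. Of the given chords, Ab, Gdim and Eb are diatonic. But Fb (Fb–Ab–Cb) is foreign: the diatonic vi on degree 6 is Fm, whereas Fb comes from Ab minor. It is labeled bVI.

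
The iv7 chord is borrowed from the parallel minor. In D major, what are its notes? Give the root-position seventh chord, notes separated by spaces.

iv7 is built on scale degree 4, which is G in both D major and its parallel. Building the minor-seventh chord from the parallel minor on G: G–Bb–D–F.

G Bb D F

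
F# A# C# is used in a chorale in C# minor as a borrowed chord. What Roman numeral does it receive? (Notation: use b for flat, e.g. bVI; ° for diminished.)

IV

The root F# is the diatonic 4th degree of C# minor; the borrowing shows in the chord quality. F#–A#–C# is a major chord — the form found in C# major, not the diatonic iv (F#m). Borrowed into C# minor it is written IV.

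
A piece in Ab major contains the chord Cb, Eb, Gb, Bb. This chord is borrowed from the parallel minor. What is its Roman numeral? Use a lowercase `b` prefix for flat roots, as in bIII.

bIIImaj7

Cb is the lowered form of scale degree 3 in Ab major (the diatonic degree 3 is C). Cb–Eb–Gb–Bb is a major-seventh chord — the form found in Ab minor, not the diatonic iii (Cm). Borrowed into Ab major it is written bIIImaj7.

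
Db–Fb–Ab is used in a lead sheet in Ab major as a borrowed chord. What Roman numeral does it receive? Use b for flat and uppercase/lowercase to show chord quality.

iv

Db is scale degree 4 in Ab major. Diatonically Ab major has Db (IV) on that degree; Db–Fb–Ab is instead the minor chord native to Ab minor, so it takes the label iv.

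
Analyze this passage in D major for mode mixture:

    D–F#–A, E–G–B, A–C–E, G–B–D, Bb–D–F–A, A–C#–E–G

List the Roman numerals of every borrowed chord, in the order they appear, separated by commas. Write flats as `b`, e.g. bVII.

v, bVImaj7

In D major the diatonic chords are D, Em, F#m, G, A, Bm, C#dim. D–F#–A = D, E–G–B = Em, G–B–D = G and A–C#–E–G = A7 all belong to that set. A–C–E is not: scale degree 5 in D major carries A (V). In D minor the chord on that degree is Am, so here it functions as v, borrowed from the parallel minor. Bb–D–F–A is not: scale degree 6 in D major carries Bm (vi). In D minor the chord on that degree is Bbmaj7, so here it functions as bVImaj7, borrowed from the parallel minor.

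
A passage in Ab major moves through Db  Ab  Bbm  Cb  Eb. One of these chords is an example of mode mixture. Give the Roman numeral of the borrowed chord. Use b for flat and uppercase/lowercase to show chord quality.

In Ab major the diatonic chords are Ab, Bbm, Cm, Db, Eb, Fm, Gdim. Of the given chords, Db, Ab, Bbm and Eb are diatonic. Cb (Cb–Eb–Gb) doesn't fit — on degree 3 Ab major would have Cm (iii). Cb is the degree-3 chord of Ab minor, so it is the borrowed bIII.

bIII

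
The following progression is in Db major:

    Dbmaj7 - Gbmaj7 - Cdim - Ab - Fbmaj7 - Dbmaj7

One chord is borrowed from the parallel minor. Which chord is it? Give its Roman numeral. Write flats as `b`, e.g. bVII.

bIIImaj7

In Db major the diatonic chords are Db, Ebm, Fm, Gb, Ab, Bbm, Cdim. Of the given chords, Dbmaj7, Gbmaj7, Cdim and Ab are diatonic. But Fbmaj7 (Fb–Ab–Cb–Eb) is foreign: the diatonic iii on degree 3 is Fm, whereas Fbmaj7 comes from Db minor. It is labeled bIIImaj7.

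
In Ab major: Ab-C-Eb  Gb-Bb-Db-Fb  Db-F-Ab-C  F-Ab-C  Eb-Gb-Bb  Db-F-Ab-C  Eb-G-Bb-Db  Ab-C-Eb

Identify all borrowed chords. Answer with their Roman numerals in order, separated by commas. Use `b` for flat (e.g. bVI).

bVII7, v

In Ab major the diatonic chords are Ab, Bbm, Cm, Db, Eb, Fm, Gdim. Of the given chords, Ab–C–Eb = Ab, Db–F–Ab–C = Dbmaj7, F–Ab–C = Fm and Eb–G–Bb–Db = Eb7 are diatonic. Gb–Bb–Db–Fb doesn't fit — on degree 7 Ab major would have Gdim (vii°). Gb7 is the degree-7 chord of Ab minor, so it is the borrowed bVII7. Eb–Gb–Bb is not: scale degree 5 in Ab major carries Eb (V). In Ab minor the chord on that degree is Ebm, so here it functions as v, borrowed from the parallel minor.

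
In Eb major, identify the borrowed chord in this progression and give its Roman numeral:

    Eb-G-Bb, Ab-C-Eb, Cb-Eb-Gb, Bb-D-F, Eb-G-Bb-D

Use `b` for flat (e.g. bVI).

bVI

Eb major has the diatonic set Eb, Fm, Gm, Ab, Bb, Cm, Ddim. Of the given chords, Eb–G–Bb = Eb, Ab–C–Eb = Ab, Bb–D–F = Bb and Eb–G–Bb–D = Ebmaj7 are diatonic. But Cb–Eb–Gb is foreign: the diatonic vi on degree 6 is Cm, whereas Cb comes from Eb minor. It is labeled bVI.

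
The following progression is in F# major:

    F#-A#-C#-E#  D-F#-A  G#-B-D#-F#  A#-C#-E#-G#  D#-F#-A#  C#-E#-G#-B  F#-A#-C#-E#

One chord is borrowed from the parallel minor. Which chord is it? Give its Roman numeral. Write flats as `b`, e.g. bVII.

bVI

F# major has the diatonic set F#, G#m, A#m, B, C#, D#m, E#dim. F#–A#–C#–E# = F#maj7, G#–B–D#–F# = G#m7, A#–C#–E#–G# = A#m7, D#–F#–A# = D#m and C#–E#–G#–B = C#7 all belong to that set. D–F#–A doesn't fit — on degree 6 F# major would have D#m (vi). D is the degree-6 chord of F# minor, so it is the borrowed bVI.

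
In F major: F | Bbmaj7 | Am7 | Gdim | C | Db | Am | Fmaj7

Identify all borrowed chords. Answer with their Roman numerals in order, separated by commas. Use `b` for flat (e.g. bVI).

ii°, bVI

F major has the diatonic set F, Gm, Am, Bb, C, Dm, Edim. F, Bbmaj7, Am7, C, Am and Fmaj7 are all diatonic. Gdim (G–Bb–Db) is not: scale degree 2 in F major carries Gm (ii). In F minor the chord on that degree is Gdim, so here it functions as ii°, borrowed from the parallel minor. But Db (Db–F–Ab) is foreign: the diatonic vi on degree 6 is Dm, whereas Db comes from F minor. It is labeled bVI.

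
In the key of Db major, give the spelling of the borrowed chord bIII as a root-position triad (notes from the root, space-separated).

The root of bIII is the lowered 3rd degree: F becomes Fb. In Db minor the chord on Fb is Fb–Ab–Cb.

Fb Ab Cb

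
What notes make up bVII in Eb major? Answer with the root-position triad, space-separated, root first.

Scale degree 7 in Eb major is D. bVII uses the lowered form, Db, taken from Eb minor. In Eb minor the chord on Db is Db–F–Ab.

Db F Ab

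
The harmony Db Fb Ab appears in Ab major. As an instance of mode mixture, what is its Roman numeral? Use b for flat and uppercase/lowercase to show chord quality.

iv

Db is scale degree 4 in Ab major. Db–Fb–Ab is a minor chord — the form found in Ab minor, not the diatonic IV (Db). Borrowed into Ab major it is written iv.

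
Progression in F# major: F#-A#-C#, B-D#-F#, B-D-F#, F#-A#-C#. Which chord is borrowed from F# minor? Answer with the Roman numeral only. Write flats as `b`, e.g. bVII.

In F# major the diatonic chords are F#, G#m, A#m, B, C#, D#m, E#dim. F#–A#–C# = F# and B–D#–F# = B both belong to that set. But B–D–F# is foreign: the diatonic IV on degree 4 is B, whereas Bm comes from F# minor. It is labeled iv.

iv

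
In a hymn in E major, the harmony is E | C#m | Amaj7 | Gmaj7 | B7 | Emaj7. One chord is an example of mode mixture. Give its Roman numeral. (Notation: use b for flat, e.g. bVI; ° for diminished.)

The diatonic triads in E major are E, F#m, G#m, A, B, C#m, D#dim. E, C#m, Amaj7, B7 and Emaj7 are all diatonic. Gmaj7 (G–B–D–F#) is not: scale degree 3 in E major carries G#m (iii). In E minor the chord on that degree is Gmaj7, so here it functions as bIIImaj7, borrowed from the parallel minor.

bIIImaj7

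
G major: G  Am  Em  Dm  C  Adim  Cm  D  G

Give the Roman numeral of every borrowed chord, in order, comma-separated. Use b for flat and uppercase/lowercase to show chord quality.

In G major the diatonic chords are G, Am, Bm, C, D, Em, F#dim. G, Am, Em, C and D all belong to that set. But Dm (D–F–A) is foreign: the diatonic V on degree 5 is D, whereas Dm comes from G minor. It is labeled v. Adim (A–C–Eb) is not: scale degree 2 in G major carries Am (ii). In G minor the chord on that degree is Adim, so here it functions as ii°, borrowed from the parallel minor. But Cm (C–Eb–G) is foreign: the diatonic IV on degree 4 is C, whereas Cm comes from G minor. It is labeled iv.

v, ii°, iv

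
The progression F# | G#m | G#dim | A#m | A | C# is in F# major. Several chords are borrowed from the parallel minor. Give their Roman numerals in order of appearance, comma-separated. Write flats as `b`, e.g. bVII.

In F# major the diatonic chords are F#, G#m, A#m, B, C#, D#m, E#dim. Of the given chords, F#, G#m, A#m and C# are diatonic. G#dim (G#–B–D) doesn't fit — on degree 2 F# major would have G#m (ii). G#dim is the degree-2 chord of F# minor, so it is the borrowed ii°. A (A–C#–E) is not: scale degree 3 in F# major carries A#m (iii). In F# minor the chord on that degree is A, so here it functions as bIII, borrowed from the parallel minor.

ii°, bIII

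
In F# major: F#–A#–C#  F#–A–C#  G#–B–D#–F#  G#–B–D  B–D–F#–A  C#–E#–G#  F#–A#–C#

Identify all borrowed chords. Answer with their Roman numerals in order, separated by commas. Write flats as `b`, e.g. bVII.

In F# major the diatonic chords are F#, G#m, A#m, B, C#, D#m, E#dim. F#–A#–C# = F#, G#–B–D#–F# = G#m7 and C#–E#–G# = C# are all diatonic. F#–A–C# doesn't fit — on degree 1 F# major would have F# (I). F#m is the degree-1 chord of F# minor, so it is the borrowed i. G#–B–D is not: scale degree 2 in F# major carries G#m (ii). In F# minor the chord on that degree is G#dim, so here it functions as ii°, borrowed from the parallel minor. B–D–F#–A is not: scale degree 4 in F# major carries B (IV). In F# minor the chord on that degree is Bm7, so here it functions as iv7, borrowed from the parallel minor.

i, ii°, iv7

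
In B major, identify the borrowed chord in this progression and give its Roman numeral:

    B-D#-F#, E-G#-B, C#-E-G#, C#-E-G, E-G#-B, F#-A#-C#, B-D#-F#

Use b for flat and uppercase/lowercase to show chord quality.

ii°

The diatonic triads in B major are B, C#m, D#m, E, F#, G#m, A#dim. Of the given chords, B–D#–F# = B, E–G#–B = E, C#–E–G# = C#m and F#–A#–C# = F# are diatonic. But C#–E–G is foreign: the diatonic ii on degree 2 is C#m, whereas C#dim comes from B minor. It is labeled ii°.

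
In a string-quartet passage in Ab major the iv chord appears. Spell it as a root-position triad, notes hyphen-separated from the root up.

The root, Db, is scale degree 4 — the same note in Ab major and Ab minor; only the chord quality changes. In Ab minor the chord on Db is Db–Fb–Ab.

Db-Fb-Ab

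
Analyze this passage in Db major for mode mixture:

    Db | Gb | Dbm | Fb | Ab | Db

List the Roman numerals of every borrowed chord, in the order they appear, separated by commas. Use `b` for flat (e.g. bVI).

i, bIII

The diatonic triads in Db major are Db, Ebm, Fm, Gb, Ab, Bbm, Cdim. Db, Gb and Ab are all diatonic. Dbm (Db–Fb–Ab) is not: scale degree 1 in Db major carries Db (I). In Db minor the chord on that degree is Dbm, so here it functions as i, borrowed from the parallel minor. But Fb (Fb–Ab–Cb) is foreign: the diatonic iii on degree 3 is Fm, whereas Fb comes from Db minor. It is labeled bIII.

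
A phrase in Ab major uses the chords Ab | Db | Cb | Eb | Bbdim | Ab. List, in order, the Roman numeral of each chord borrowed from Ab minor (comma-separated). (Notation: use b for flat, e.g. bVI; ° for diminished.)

In Ab major the diatonic chords are Ab, Bbm, Cm, Db, Eb, Fm, Gdim. Ab, Db and Eb are all diatonic. Cb (Cb–Eb–Gb) doesn't fit — on degree 3 Ab major would have Cm (iii). Cb is the degree-3 chord of Ab minor, so it is the borrowed bIII. Bbdim (Bb–Db–Fb) doesn't fit — on degree 2 Ab major would have Bbm (ii). Bbdim is the degree-2 chord of Ab minor, so it is the borrowed ii°.

bIII, ii°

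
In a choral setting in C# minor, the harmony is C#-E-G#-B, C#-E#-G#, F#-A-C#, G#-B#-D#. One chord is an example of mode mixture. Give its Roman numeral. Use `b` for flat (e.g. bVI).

I

The diatonic triads in C# minor (with V from harmonic minor) are C#m, D#dim, E, F#m, G#, A, B. C#–E–G#–B = C#m7, F#–A–C# = F#m and G#–B#–D# = G# are all diatonic. But C#–E#–G# is foreign: the diatonic i on degree 1 is C#m, whereas C# comes from C# major. It is labeled I.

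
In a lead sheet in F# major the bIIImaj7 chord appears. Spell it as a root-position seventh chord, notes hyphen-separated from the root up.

A-C#-E-G#

Scale degree 3 in F# major is A#. bIIImaj7 uses the lowered form, A, taken from F# minor. In F# minor the chord on A is A–C#–E–G#.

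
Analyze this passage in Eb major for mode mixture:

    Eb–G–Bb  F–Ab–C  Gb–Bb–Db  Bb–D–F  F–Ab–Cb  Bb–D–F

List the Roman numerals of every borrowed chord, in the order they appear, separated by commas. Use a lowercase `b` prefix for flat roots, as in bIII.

In Eb major the diatonic chords are Eb, Fm, Gm, Ab, Bb, Cm, Ddim. Eb–G–Bb = Eb, F–Ab–C = Fm and Bb–D–F = Bb are all diatonic. Gb–Bb–Db is not: scale degree 3 in Eb major carries Gm (iii). In Eb minor the chord on that degree is Gb, so here it functions as bIII, borrowed from the parallel minor. F–Ab–Cb doesn't fit — on degree 2 Eb major would have Fm (ii). Fdim is the degree-2 chord of Eb minor, so it is the borrowed ii°.

bIII, ii°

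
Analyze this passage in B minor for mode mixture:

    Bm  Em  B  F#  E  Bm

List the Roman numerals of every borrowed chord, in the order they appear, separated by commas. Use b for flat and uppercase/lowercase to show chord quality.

B minor has the diatonic set Bm, C#dim, D, Em, F#, G, A (with V from harmonic minor). Bm, Em and F# all belong to that set. B (B–D#–F#) is not: scale degree 1 in B minor carries Bm (i). In B major the chord on that degree is B, so here it functions as I, borrowed from the parallel major. E (E–G#–B) is not: scale degree 4 in B minor carries Em (iv). In B major the chord on that degree is E, so here it functions as IV, borrowed from the parallel major.

I, IV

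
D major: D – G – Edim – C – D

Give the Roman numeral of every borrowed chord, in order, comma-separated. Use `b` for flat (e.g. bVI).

ii°, bVII

The diatonic triads in D major are D, Em, F#m, G, A, Bm, C#dim. D and G both belong to that set. Edim (E–G–Bb) is not: scale degree 2 in D major carries Em (ii). In D minor the chord on that degree is Edim, so here it functions as ii°, borrowed from the parallel minor. But C (C–E–G) is foreign: the diatonic vii° on degree 7 is C#dim, whereas C comes from D minor. It is labeled bVII.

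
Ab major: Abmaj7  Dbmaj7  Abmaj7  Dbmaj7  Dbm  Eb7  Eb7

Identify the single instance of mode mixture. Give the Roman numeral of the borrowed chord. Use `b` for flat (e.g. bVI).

The diatonic triads in Ab major are Ab, Bbm, Cm, Db, Eb, Fm, Gdim. Of the given chords, Abmaj7, Dbmaj7 and Eb7 are diatonic. But Dbm (Db–Fb–Ab) is foreign: the diatonic IV on degree 4 is Db, whereas Dbm comes from Ab minor. It is labeled iv.

iv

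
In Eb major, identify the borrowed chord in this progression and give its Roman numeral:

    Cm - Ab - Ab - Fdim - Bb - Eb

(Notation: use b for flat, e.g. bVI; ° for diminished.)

ii°

The diatonic triads in Eb major are Eb, Fm, Gm, Ab, Bb, Cm, Ddim. Cm, Ab, Bb and Eb all belong to that set. But Fdim (F–Ab–Cb) is foreign: the diatonic ii on degree 2 is Fm, whereas Fdim comes from Eb minor. It is labeled ii°.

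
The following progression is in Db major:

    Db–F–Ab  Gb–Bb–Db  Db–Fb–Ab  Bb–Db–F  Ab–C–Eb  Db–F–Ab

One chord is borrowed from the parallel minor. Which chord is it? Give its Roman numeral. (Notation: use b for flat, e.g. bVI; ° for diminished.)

i

In Db major the diatonic chords are Db, Ebm, Fm, Gb, Ab, Bbm, Cdim. Db–F–Ab = Db, Gb–Bb–Db = Gb, Bb–Db–F = Bbm and Ab–C–Eb = Ab are all diatonic. Db–Fb–Ab doesn't fit — on degree 1 Db major would have Db (I). Dbm is the degree-1 chord of Db minor, so it is the borrowed i.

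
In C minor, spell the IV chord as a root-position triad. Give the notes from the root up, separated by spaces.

The root, F, is scale degree 4 — the same note in C minor and C major; only the chord quality changes. In C major the chord on F is F–A–C.

F A C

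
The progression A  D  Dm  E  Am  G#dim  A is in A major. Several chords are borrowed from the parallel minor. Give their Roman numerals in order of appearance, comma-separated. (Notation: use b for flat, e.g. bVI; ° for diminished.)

iv, i

A major has the diatonic set A, Bm, C#m, D, E, F#m, G#dim. A, D, E and G#dim all belong to that set. Dm (D–F–A) doesn't fit — on degree 4 A major would have D (IV). Dm is the degree-4 chord of A minor, so it is the borrowed iv. Am (A–C–E) is not: scale degree 1 in A major carries A (I). In A minor the chord on that degree is Am, so here it functions as i, borrowed from the parallel minor.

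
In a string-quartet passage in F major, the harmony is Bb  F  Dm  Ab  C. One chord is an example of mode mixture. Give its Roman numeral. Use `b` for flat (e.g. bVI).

F major has the diatonic set F, Gm, Am, Bb, C, Dm, Edim. Bb, F, Dm and C are all diatonic. But Ab (Ab–C–Eb) is foreign: the diatonic iii on degree 3 is Am, whereas Ab comes from F minor. It is labeled bIII.

bIII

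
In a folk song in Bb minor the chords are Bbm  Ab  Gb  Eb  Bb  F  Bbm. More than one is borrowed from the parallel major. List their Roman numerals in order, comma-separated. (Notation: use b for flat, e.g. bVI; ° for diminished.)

IV, I

In Bb minor (with V from harmonic minor) the diatonic chords are Bbm, Cdim, Db, Ebm, F, Gb, Ab. Of the given chords, Bbm, Ab, Gb and F are diatonic. Eb (Eb–G–Bb) doesn't fit — on degree 4 Bb minor would have Ebm (iv). Eb is the degree-4 chord of Bb major, so it is the borrowed IV. But Bb (Bb–D–F) is foreign: the diatonic i on degree 1 is Bbm, whereas Bb comes from Bb major. It is labeled I.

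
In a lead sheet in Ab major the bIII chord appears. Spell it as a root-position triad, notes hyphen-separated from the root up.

bIII is built on the lowered scale degree 3. In Ab major degree 3 is C; lowered it becomes Cb. Building the major chord from the parallel minor on Cb: Cb–Eb–Gb.

Cb-Eb-Gb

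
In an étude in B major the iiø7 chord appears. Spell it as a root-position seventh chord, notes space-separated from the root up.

C# E G B

iiø7 is built on scale degree 2, which is C# in both B major and its parallel. In B minor the chord on C# is C#–E–G–B.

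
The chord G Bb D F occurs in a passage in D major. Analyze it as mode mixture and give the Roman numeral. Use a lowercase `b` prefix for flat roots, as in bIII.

iv7

G is scale degree 4 in D major. G–Bb–D–F is a minor-seventh chord — the form found in D minor, not the diatonic IV (G). Borrowed into D major it is written iv7.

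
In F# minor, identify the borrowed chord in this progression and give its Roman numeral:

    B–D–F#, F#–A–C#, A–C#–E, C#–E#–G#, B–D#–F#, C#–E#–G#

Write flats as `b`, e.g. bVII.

F# minor has the diatonic set F#m, G#dim, A, Bm, C#, D, E (with V from harmonic minor). B–D–F# = Bm, F#–A–C# = F#m, A–C#–E = A and C#–E#–G# = C# are all diatonic. But B–D#–F# is foreign: the diatonic iv on degree 4 is Bm, whereas B comes from F# major. It is labeled IV.

IV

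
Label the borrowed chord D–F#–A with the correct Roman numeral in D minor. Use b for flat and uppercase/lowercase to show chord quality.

D is scale degree 1 in D minor. Diatonically D minor has Dm (i) on that degree; D–F#–A is instead the major chord native to D major, so it takes the label I.

I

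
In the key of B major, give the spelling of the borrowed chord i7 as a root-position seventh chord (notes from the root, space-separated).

i7 is built on scale degree 1, which is B in both B major and its parallel. Building the minor-seventh chord from the parallel minor on B: B–D–F#–A.

B D F# A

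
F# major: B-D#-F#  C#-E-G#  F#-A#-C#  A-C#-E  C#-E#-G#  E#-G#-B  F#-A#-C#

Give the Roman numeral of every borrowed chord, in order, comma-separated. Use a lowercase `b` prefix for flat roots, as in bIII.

v, bIII

In F# major the diatonic chords are F#, G#m, A#m, B, C#, D#m, E#dim. B–D#–F# = B, F#–A#–C# = F#, C#–E#–G# = C# and E#–G#–B = E#dim all belong to that set. C#–E–G# doesn't fit — on degree 5 F# major would have C# (V). C#m is the degree-5 chord of F# minor, so it is the borrowed v. A–C#–E doesn't fit — on degree 3 F# major would have A#m (iii). A is the degree-3 chord of F# minor, so it is the borrowed bIII.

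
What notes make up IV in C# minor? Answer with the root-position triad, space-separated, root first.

The root, F#, is scale degree 4 — the same note in C# minor and C# major; only the chord quality changes. Stacking thirds in C# major on F# gives F#–A#–C#.

F# A# C#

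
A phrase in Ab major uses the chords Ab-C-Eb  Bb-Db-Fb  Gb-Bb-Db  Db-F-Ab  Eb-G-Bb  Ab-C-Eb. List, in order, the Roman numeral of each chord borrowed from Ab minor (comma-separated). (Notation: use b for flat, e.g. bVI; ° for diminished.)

The diatonic triads in Ab major are Ab, Bbm, Cm, Db, Eb, Fm, Gdim. Ab–C–Eb = Ab, Db–F–Ab = Db and Eb–G–Bb = Eb all belong to that set. Bb–Db–Fb doesn't fit — on degree 2 Ab major would have Bbm (ii). Bbdim is the degree-2 chord of Ab minor, so it is the borrowed ii°. Gb–Bb–Db is not: scale degree 7 in Ab major carries Gdim (vii°). In Ab minor the chord on that degree is Gb, so here it functions as bVII, borrowed from the parallel minor.

ii°, bVII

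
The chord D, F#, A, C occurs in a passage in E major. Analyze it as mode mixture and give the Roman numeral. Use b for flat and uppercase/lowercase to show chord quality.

bVII7

D is the lowered form of scale degree 7 in E major (the diatonic degree 7 is D#). Diatonically E major has D#dim (vii°) on that degree; D–F#–A–C is instead the dominant-seventh chord native to E minor, so it takes the label bVII7.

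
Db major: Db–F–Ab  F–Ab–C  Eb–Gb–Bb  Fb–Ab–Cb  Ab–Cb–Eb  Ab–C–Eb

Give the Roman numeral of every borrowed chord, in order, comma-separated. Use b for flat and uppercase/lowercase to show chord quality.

bIII, v

In Db major the diatonic chords are Db, Ebm, Fm, Gb, Ab, Bbm, Cdim. Db–F–Ab = Db, F–Ab–C = Fm, Eb–Gb–Bb = Ebm and Ab–C–Eb = Ab are all diatonic. Fb–Ab–Cb doesn't fit — on degree 3 Db major would have Fm (iii). Fb is the degree-3 chord of Db minor, so it is the borrowed bIII. Ab–Cb–Eb is not: scale degree 5 in Db major carries Ab (V). In Db minor the chord on that degree is Abm, so here it functions as v, borrowed from the parallel minor.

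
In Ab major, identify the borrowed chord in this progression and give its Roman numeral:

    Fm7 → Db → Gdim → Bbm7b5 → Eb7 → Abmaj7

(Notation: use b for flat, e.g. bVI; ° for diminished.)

Ab major has the diatonic set Ab, Bbm, Cm, Db, Eb, Fm, Gdim. Fm7, Db, Gdim, Eb7 and Abmaj7 all belong to that set. Bbm7b5 (Bb–Db–Fb–Ab) is not: scale degree 2 in Ab major carries Bbm (ii). In Ab minor the chord on that degree is Bbm7b5, so here it functions as iiø7, borrowed from the parallel minor.

iiø7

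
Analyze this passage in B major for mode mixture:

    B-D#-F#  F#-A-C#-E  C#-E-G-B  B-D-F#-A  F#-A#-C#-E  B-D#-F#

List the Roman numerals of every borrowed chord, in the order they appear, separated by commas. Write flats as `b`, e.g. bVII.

B major has the diatonic set B, C#m, D#m, E, F#, G#m, A#dim. B–D#–F# = B and F#–A#–C#–E = F#7 both belong to that set. But F#–A–C#–E is foreign: the diatonic V on degree 5 is F#, whereas F#m7 comes from B minor. It is labeled v7. But C#–E–G–B is foreign: the diatonic ii on degree 2 is C#m, whereas C#m7b5 comes from B minor. It is labeled iiø7. B–D–F#–A doesn't fit — on degree 1 B major would have B (I). Bm7 is the degree-1 chord of B minor, so it is the borrowed i7.

v7, iiø7, i7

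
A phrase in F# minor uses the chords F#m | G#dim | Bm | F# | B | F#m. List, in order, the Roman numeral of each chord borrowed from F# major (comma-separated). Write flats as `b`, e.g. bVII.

F# minor has the diatonic set F#m, G#dim, A, Bm, C#, D, E (with V from harmonic minor). Of the given chords, F#m, G#dim and Bm are diatonic. F# (F#–A#–C#) doesn't fit — on degree 1 F# minor would have F#m (i). F# is the degree-1 chord of F# major, so it is the borrowed I. B (B–D#–F#) is not: scale degree 4 in F# minor carries Bm (iv). In F# major the chord on that degree is B, so here it functions as IV, borrowed from the parallel major.

I, IV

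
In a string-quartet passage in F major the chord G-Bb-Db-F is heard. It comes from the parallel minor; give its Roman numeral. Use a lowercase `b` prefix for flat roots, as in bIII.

G is scale degree 2 in F major. Diatonically F major has Gm (ii) on that degree; G–Bb–Db–F is instead the half-diminished-seventh chord native to F minor, so it takes the label iiø7.

iiø7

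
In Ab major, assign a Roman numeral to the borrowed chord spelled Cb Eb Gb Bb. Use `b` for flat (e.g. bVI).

Cb is the lowered form of scale degree 3 in Ab major (the diatonic degree 3 is C). The diatonic chord on degree 3 would be Cm (iii), but Cb–Eb–Gb–Bb is the major-seventh chord from Ab minor. As a borrowed chord it is labeled bIIImaj7.

bIIImaj7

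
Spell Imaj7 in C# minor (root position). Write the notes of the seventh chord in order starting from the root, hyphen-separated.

Imaj7 is built on scale degree 1, which is C# in both C# minor and its parallel. In C# major the chord on C# is C#–E#–G#–B#.

C#-E#-G#-B#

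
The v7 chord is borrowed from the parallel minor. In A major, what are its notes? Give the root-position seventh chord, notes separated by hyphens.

E-G-B-D

The root, E, is scale degree 5 — the same note in A major and A minor; only the chord quality changes. Stacking thirds in A minor on E gives E–G–B–D.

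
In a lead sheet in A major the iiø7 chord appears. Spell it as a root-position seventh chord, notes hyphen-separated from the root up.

B-D-F-A

The root, B, is scale degree 2 — the same note in A major and A minor; only the chord quality changes. Building the half-diminished-seventh chord from the parallel minor on B: B–D–F–A.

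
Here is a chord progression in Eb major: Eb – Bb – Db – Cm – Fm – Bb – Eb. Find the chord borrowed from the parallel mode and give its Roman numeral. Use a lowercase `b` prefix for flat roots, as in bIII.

bVII

The diatonic triads in Eb major are Eb, Fm, Gm, Ab, Bb, Cm, Ddim. Of the given chords, Eb, Bb, Cm and Fm are diatonic. Db (Db–F–Ab) is not: scale degree 7 in Eb major carries Ddim (vii°). In Eb minor the chord on that degree is Db, so here it functions as bVII, borrowed from the parallel minor.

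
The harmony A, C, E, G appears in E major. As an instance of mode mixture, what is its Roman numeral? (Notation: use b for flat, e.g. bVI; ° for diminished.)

The root A is the diatonic 4th degree of E major; the borrowing shows in the chord quality. Diatonically E major has A (IV) on that degree; A–C–E–G is instead the minor-seventh chord native to E minor, so it takes the label iv7.

iv7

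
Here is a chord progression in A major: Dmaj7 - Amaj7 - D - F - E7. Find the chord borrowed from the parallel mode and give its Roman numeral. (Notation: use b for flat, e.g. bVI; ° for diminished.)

bVI

The diatonic triads in A major are A, Bm, C#m, D, E, F#m, G#dim. Of the given chords, Dmaj7, Amaj7, D and E7 are diatonic. F (F–A–C) doesn't fit — on degree 6 A major would have F#m (vi). F is the degree-6 chord of A minor, so it is the borrowed bVI.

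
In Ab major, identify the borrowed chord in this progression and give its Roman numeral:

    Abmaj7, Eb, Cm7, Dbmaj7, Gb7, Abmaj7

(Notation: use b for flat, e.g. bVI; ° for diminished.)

bVII7

The diatonic triads in Ab major are Ab, Bbm, Cm, Db, Eb, Fm, Gdim. Abmaj7, Eb, Cm7 and Dbmaj7 are all diatonic. Gb7 (Gb–Bb–Db–Fb) is not: scale degree 7 in Ab major carries Gdim (vii°). In Ab minor the chord on that degree is Gb7, so here it functions as bVII7, borrowed from the parallel minor.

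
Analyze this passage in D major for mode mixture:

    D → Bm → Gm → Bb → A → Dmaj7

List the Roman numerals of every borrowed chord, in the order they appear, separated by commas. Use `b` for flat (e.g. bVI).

In D major the diatonic chords are D, Em, F#m, G, A, Bm, C#dim. D, Bm, A and Dmaj7 are all diatonic. Gm (G–Bb–D) doesn't fit — on degree 4 D major would have G (IV). Gm is the degree-4 chord of D minor, so it is the borrowed iv. Bb (Bb–D–F) doesn't fit — on degree 6 D major would have Bm (vi). Bb is the degree-6 chord of D minor, so it is the borrowed bVI.

iv, bVI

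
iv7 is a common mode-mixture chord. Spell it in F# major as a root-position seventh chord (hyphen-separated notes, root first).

The root, B, is scale degree 4 — the same note in F# major and F# minor; only the chord quality changes. Building the minor-seventh chord from the parallel minor on B: B–D–F#–A.

B-D-F#-A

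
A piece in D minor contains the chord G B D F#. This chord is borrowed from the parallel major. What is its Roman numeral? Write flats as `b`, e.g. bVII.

G is scale degree 4 in D minor. Diatonically D minor has Gm (iv) on that degree; G–B–D–F# is instead the major-seventh chord native to D major, so it takes the label IVmaj7.

IVmaj7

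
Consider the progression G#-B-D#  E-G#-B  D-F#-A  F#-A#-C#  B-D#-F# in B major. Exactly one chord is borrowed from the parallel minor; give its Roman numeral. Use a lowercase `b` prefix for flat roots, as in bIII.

The diatonic triads in B major are B, C#m, D#m, E, F#, G#m, A#dim. G#–B–D# = G#m, E–G#–B = E, F#–A#–C# = F# and B–D#–F# = B are all diatonic. But D–F#–A is foreign: the diatonic iii on degree 3 is D#m, whereas D comes from B minor. It is labeled bIII.

bIII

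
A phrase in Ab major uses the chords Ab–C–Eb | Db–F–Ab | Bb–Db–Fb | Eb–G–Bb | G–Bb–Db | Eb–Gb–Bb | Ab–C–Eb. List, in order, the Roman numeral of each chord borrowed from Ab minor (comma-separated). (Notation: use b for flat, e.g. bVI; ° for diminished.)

In Ab major the diatonic chords are Ab, Bbm, Cm, Db, Eb, Fm, Gdim. Of the given chords, Ab–C–Eb = Ab, Db–F–Ab = Db, Eb–G–Bb = Eb and G–Bb–Db = Gdim are diatonic. Bb–Db–Fb doesn't fit — on degree 2 Ab major would have Bbm (ii). Bbdim is the degree-2 chord of Ab minor, so it is the borrowed ii°. Eb–Gb–Bb is not: scale degree 5 in Ab major carries Eb (V). In Ab minor the chord on that degree is Ebm, so here it functions as v, borrowed from the parallel minor.

ii°, v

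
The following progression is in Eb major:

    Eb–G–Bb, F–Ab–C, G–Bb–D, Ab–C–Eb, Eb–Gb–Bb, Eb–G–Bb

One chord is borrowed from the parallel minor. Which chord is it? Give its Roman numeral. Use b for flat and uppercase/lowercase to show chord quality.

Eb major has the diatonic set Eb, Fm, Gm, Ab, Bb, Cm, Ddim. Eb–G–Bb = Eb, F–Ab–C = Fm, G–Bb–D = Gm and Ab–C–Eb = Ab all belong to that set. But Eb–Gb–Bb is foreign: the diatonic I on degree 1 is Eb, whereas Ebm comes from Eb minor. It is labeled i.

i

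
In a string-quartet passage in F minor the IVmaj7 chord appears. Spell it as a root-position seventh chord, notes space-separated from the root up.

Bb D F A

IVmaj7 is built on scale degree 4, which is Bb in both F minor and its parallel. Stacking thirds in F major on Bb gives Bb–D–F–A.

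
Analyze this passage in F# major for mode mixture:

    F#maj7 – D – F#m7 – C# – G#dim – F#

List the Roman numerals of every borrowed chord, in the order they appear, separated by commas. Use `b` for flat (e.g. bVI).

bVI, i7, ii°

The diatonic triads in F# major are F#, G#m, A#m, B, C#, D#m, E#dim. F#maj7, C# and F# all belong to that set. D (D–F#–A) is not: scale degree 6 in F# major carries D#m (vi). In F# minor the chord on that degree is D, so here it functions as bVI, borrowed from the parallel minor. F#m7 (F#–A–C#–E) is not: scale degree 1 in F# major carries F# (I). In F# minor the chord on that degree is F#m7, so here it functions as i7, borrowed from the parallel minor. But G#dim (G#–B–D) is foreign: the diatonic ii on degree 2 is G#m, whereas G#dim comes from F# minor. It is labeled ii°.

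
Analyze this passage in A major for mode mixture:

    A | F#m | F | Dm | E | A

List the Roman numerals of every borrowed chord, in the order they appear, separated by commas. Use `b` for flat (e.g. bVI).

bVI, iv

A major has the diatonic set A, Bm, C#m, D, E, F#m, G#dim. Of the given chords, A, F#m and E are diatonic. But F (F–A–C) is foreign: the diatonic vi on degree 6 is F#m, whereas F comes from A minor. It is labeled bVI. Dm (D–F–A) doesn't fit — on degree 4 A major would have D (IV). Dm is the degree-4 chord of A minor, so it is the borrowed iv.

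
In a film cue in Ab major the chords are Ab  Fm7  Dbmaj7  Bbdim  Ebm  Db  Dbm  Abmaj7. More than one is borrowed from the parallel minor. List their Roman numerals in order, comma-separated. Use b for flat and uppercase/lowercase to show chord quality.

Ab major has the diatonic set Ab, Bbm, Cm, Db, Eb, Fm, Gdim. Ab, Fm7, Dbmaj7, Db and Abmaj7 are all diatonic. But Bbdim (Bb–Db–Fb) is foreign: the diatonic ii on degree 2 is Bbm, whereas Bbdim comes from Ab minor. It is labeled ii°. But Ebm (Eb–Gb–Bb) is foreign: the diatonic V on degree 5 is Eb, whereas Ebm comes from Ab minor. It is labeled v. But Dbm (Db–Fb–Ab) is foreign: the diatonic IV on degree 4 is Db, whereas Dbm comes from Ab minor. It is labeled iv.

ii°, v, iv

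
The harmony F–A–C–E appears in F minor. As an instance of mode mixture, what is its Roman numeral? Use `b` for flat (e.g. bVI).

Imaj7

The root F is the diatonic 1st degree of F minor; the borrowing shows in the chord quality. Diatonically F minor has Fm (i) on that degree; F–A–C–E is instead the major-seventh chord native to F major, so it takes the label Imaj7.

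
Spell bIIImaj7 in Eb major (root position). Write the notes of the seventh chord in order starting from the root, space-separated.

Scale degree 3 in Eb major is G. bIIImaj7 uses the lowered form, Gb, taken from Eb minor. Building the major-seventh chord from the parallel minor on Gb: Gb–Bb–Db–F.

Gb Bb Db F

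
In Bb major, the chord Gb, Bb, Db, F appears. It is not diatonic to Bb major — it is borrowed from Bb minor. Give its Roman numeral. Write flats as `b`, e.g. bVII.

bVImaj7

In Bb major scale degree 6 is G; Gb is its lowered form, from Bb minor. Diatonically Bb major has Gm (vi) on that degree; Gb–Bb–Db–F is instead the major-seventh chord native to Bb minor, so it takes the label bVImaj7.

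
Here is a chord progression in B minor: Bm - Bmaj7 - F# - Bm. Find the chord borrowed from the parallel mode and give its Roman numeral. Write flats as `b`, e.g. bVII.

B minor has the diatonic set Bm, C#dim, D, Em, F#, G, A (with V from harmonic minor). Of the given chords, Bm and F# are diatonic. But Bmaj7 (B–D#–F#–A#) is foreign: the diatonic i on degree 1 is Bm, whereas Bmaj7 comes from B major. It is labeled Imaj7.

Imaj7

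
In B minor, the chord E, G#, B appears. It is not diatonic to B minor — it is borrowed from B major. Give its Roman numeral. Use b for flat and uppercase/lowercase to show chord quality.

IV

The root E is the diatonic 4th degree of B minor; the borrowing shows in the chord quality. The diatonic chord on degree 4 would be Em (iv), but E–G#–B is the major chord from B major. As a borrowed chord it is labeled IV.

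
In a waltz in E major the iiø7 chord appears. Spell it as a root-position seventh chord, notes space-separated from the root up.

iiø7 is built on scale degree 2, which is F# in both E major and its parallel. Building the half-diminished-seventh chord from the parallel minor on F#: F#–A–C–E.

F# A C E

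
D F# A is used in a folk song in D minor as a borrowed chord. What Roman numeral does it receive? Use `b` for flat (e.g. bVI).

I

D is scale degree 1 in D minor. Diatonically D minor has Dm (i) on that degree; D–F#–A is instead the major chord native to D major, so it takes the label I.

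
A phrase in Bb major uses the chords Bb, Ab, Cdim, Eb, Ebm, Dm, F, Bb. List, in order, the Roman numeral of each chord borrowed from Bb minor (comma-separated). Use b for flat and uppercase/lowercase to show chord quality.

bVII, ii°, iv

In Bb major the diatonic chords are Bb, Cm, Dm, Eb, F, Gm, Adim. Of the given chords, Bb, Eb, Dm and F are diatonic. Ab (Ab–C–Eb) is not: scale degree 7 in Bb major carries Adim (vii°). In Bb minor the chord on that degree is Ab, so here it functions as bVII, borrowed from the parallel minor. But Cdim (C–Eb–Gb) is foreign: the diatonic ii on degree 2 is Cm, whereas Cdim comes from Bb minor. It is labeled ii°. Ebm (Eb–Gb–Bb) is not: scale degree 4 in Bb major carries Eb (IV). In Bb minor the chord on that degree is Ebm, so here it functions as iv, borrowed from the parallel minor.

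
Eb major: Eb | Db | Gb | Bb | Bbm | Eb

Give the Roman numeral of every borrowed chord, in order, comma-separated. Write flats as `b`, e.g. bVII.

bVII, bIII, v

The diatonic triads in Eb major are Eb, Fm, Gm, Ab, Bb, Cm, Ddim. Eb and Bb both belong to that set. Db (Db–F–Ab) is not: scale degree 7 in Eb major carries Ddim (vii°). In Eb minor the chord on that degree is Db, so here it functions as bVII, borrowed from the parallel minor. Gb (Gb–Bb–Db) is not: scale degree 3 in Eb major carries Gm (iii). In Eb minor the chord on that degree is Gb, so here it functions as bIII, borrowed from the parallel minor. But Bbm (Bb–Db–F) is foreign: the diatonic V on degree 5 is Bb, whereas Bbm comes from Eb minor. It is labeled v.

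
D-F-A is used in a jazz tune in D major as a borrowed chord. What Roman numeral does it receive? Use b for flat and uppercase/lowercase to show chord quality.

D is scale degree 1 in D major. D–F–A is a minor chord — the form found in D minor, not the diatonic I (D). Borrowed into D major it is written i.

i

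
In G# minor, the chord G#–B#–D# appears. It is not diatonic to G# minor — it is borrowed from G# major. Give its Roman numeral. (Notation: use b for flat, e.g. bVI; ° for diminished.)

I

The root G# is the diatonic 1st degree of G# minor; the borrowing shows in the chord quality. G#–B#–D# is a major chord — the form found in G# major, not the diatonic i (G#m). Borrowed into G# minor it is written I.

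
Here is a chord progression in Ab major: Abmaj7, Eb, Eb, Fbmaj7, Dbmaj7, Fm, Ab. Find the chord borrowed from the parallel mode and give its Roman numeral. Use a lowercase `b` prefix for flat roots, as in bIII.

bVImaj7

The diatonic triads in Ab major are Ab, Bbm, Cm, Db, Eb, Fm, Gdim. Abmaj7, Eb, Dbmaj7, Fm and Ab are all diatonic. Fbmaj7 (Fb–Ab–Cb–Eb) doesn't fit — on degree 6 Ab major would have Fm (vi). Fbmaj7 is the degree-6 chord of Ab minor, so it is the borrowed bVImaj7.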